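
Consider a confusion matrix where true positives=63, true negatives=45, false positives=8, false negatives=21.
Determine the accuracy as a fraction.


Accuracy = (TP + TN) / (TP + TN + FP + FN) = (63 + 45) / 137 = 108/137.

108/137


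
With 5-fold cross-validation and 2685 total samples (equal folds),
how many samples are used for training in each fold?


Each validation fold has 2685/5 = 537 samples. Training set = 2685 - 537 = 2148.

2148


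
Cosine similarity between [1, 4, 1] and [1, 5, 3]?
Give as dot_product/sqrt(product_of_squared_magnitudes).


dot = 24. |a|^2 = 18, |b|^2 = 35. cos = 24/sqrt(630).

24/sqrt(630)


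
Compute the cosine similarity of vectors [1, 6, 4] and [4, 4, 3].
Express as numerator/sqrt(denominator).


dot = 40. |a|^2 = 53, |b|^2 = 41. cos = 40/sqrt(2173).

40/sqrt(2173)


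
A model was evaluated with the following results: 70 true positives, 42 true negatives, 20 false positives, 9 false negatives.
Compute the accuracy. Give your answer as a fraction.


Accuracy = (TP + TN) / (TP + TN + FP + FN) = (70 + 42) / 141 = 112/141.

112/141


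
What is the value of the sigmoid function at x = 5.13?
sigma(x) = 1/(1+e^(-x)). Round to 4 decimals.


sigma(5.13) = 1/(1+e^(-5.13)) = 1/(1+0.005917) = 1/1.005917 = 0.9941.

0.9941


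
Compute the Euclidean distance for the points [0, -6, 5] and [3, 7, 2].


d = sqrt(sum of squared differences). (0-3)^2=9, (-6-7)^2=169, (5-2)^2=9. Sum = 187.

sqrt(187)


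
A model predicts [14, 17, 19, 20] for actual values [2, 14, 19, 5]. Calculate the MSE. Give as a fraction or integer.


MSE = (1/4) * ((2-14)^2=144 + (14-17)^2=9 + (19-19)^2=0 + (5-20)^2=225). Sum = 378. MSE = 189/2.

189/2


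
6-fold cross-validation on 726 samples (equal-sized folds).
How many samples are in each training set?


Each validation fold has 726/6 = 121 samples. Training set = 726 - 121 = 605.

605


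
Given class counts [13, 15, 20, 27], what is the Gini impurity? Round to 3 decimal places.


Total = 75. Proportions: 13/75, 15/75, 20/75, 27/75. sum(p_i^2) = 0.2708. Gini = 1 - 0.2708 = 0.7292, which rounds to 0.729.

0.729


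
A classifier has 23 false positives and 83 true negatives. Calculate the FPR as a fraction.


FPR = FP / (FP + TN) = 23 / 106 = 23/106.

23/106


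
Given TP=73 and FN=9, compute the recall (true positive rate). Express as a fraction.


Recall = TP / (TP + FN) = 73 / 82 = 73/82.

73/82


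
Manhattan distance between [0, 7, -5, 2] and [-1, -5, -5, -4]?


d = sum of absolute differences: |0--1|=1 + |7--5|=12 + |-5--5|=0 + |2--4|=6 = 19.

19


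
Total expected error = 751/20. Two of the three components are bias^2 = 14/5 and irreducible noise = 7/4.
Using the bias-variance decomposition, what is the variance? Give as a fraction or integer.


Total error = bias^2 + variance + irreducible noise. So variance = 751/20 - 14/5 - 7/4 = 33.

33


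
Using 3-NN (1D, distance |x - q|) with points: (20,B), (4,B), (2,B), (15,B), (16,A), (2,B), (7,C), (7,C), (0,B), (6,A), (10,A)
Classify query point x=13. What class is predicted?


Distances: |20-13|=7, |4-13|=9, |2-13|=11, |15-13|=2, |16-13|=3, |2-13|=11, |7-13|=6, |7-13|=6, |0-13|=13, |6-13|=7, |10-13|=3. 3 nearest: (15,B), (16,A), (10,A). Counts: {'B': 1, 'A': 2}. Majority class: A.

A


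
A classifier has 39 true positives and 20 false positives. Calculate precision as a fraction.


Precision = TP / (TP + FP) = 39 / 59 = 39/59.

39/59


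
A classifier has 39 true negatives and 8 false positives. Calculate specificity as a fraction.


Specificity = TN / (TN + FP) = 39 / 47 = 39/47.

39/47


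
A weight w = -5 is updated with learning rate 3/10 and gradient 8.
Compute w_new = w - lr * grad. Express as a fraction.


w_new = -5 - 3/10 * 8 = -5 - 12/5 = -37/5.

-37/5


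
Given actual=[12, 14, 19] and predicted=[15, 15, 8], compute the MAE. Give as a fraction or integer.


MAE = (1/3) * (|12-15|=3 + |14-15|=1 + |19-8|=11). Sum = 15. MAE = 5.

5


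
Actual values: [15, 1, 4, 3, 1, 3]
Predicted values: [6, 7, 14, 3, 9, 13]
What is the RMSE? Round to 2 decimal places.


MSE = 63.5000. RMSE = sqrt(63.5000) = 7.97.

7.97


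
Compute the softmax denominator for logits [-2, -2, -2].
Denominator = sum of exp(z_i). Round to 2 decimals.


Denom = e^-2=0.1353 + e^-2=0.1353 + e^-2=0.1353. Sum = 0.4059, which rounds to 0.41.

0.41


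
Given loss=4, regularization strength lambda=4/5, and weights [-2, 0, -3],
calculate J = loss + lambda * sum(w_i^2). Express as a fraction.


L2 sq norm = sum(w^2) = 13. J = 4 + 4/5 * 13 = 72/5.

72/5


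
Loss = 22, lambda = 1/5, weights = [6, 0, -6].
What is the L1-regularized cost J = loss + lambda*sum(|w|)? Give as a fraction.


L1 norm = sum(|w|) = 12. J = 22 + 1/5 * 12 = 122/5.

122/5


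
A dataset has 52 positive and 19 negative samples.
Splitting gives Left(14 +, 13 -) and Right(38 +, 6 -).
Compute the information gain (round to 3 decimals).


H(parent) = 0.8380. H(left) = 0.9990, H(right) = 0.5746. Weighted = (27/71)*0.9990 + (44/71)*0.5746 = 0.7360. IG = 0.8380 - 0.7360 = 0.1020, which rounds to 0.102.

0.102


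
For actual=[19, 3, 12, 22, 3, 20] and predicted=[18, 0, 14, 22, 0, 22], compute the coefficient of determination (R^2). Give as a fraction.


Mean(y) = 79/6. SS_res = 27. SS_tot = 2201/6. R^2 = 1 - 27/(2201/6) = 2039/2201.

2039/2201


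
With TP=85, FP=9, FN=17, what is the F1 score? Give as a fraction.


Precision = 85/94 = 85/94. Recall = 85/102 = 5/6. F1 = 2*P*R/(P+R) = 85/98.

85/98


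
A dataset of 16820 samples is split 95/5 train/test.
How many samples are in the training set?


Test set = 16820 * 5% = 841. Training set = 16820 - 841 = 15979.

15979


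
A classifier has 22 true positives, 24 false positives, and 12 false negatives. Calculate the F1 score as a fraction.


Precision = 22/46 = 11/23. Recall = 22/34 = 11/17. F1 = 2*P*R/(P+R) = 11/20.

11/20


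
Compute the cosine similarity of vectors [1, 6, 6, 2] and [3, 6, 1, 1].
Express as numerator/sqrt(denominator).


dot = 47. |a|^2 = 77, |b|^2 = 47. cos = 47/sqrt(3619).

47/sqrt(3619)


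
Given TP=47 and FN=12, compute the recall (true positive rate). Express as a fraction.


Recall = TP / (TP + FN) = 47 / 59 = 47/59.

47/59


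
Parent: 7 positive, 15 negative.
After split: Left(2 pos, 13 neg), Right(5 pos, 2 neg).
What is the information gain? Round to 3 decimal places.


H(parent) = 0.9024. H(left) = 0.5665, H(right) = 0.8631. Weighted = (15/22)*0.5665 + (7/22)*0.8631 = 0.6609. IG = 0.9024 - 0.6609 = 0.2415, which rounds to 0.242.

0.242


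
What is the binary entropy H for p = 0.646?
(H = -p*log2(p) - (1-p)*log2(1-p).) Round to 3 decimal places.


H = -0.646*log2(0.646) - 0.354*log2(0.354) = 0.938.

0.938


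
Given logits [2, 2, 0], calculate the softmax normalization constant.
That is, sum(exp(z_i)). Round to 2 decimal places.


Denom = e^2=7.3891 + e^2=7.3891 + e^0=1.0000. Sum = 15.7782, which rounds to 15.78.

15.78


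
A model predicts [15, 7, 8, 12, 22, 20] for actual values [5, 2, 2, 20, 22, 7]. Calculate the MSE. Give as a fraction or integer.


MSE = (1/6) * ((5-15)^2=100 + (2-7)^2=25 + (2-8)^2=36 + (20-12)^2=64 + (22-22)^2=0 + (7-20)^2=169). Sum = 394. MSE = 197/3.

197/3


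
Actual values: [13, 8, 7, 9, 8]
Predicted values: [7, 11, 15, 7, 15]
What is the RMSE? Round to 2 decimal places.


MSE = 32.4000. RMSE = sqrt(32.4000) = 5.69.

5.69


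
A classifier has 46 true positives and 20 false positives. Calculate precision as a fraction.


Precision = TP / (TP + FP) = 46 / 66 = 23/33.

23/33


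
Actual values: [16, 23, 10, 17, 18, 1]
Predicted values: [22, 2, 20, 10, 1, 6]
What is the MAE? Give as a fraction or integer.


MAE = (1/6) * (|16-22|=6 + |23-2|=21 + |10-20|=10 + |17-10|=7 + |18-1|=17 + |1-6|=5). Sum = 66. MAE = 11.

11


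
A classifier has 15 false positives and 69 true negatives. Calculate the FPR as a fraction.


FPR = FP / (FP + TN) = 15 / 84 = 5/28.

5/28


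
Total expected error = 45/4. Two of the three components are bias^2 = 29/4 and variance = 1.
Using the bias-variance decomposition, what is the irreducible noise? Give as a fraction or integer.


Total error = bias^2 + variance + irreducible noise. So irreducible noise = 45/4 - 29/4 - 1 = 3.

3


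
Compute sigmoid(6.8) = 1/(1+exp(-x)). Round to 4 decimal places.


sigma(6.8) = 1/(1+e^(-6.8)) = 1/(1+0.001114) = 1/1.001114 = 0.9989.

0.9989


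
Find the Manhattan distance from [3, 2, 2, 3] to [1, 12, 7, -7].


d = sum of absolute differences: |3-1|=2 + |2-12|=10 + |2-7|=5 + |3--7|=10 = 27.

27


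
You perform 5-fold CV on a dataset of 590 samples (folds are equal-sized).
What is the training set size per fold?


Each validation fold has 590/5 = 118 samples. Training set = 590 - 118 = 472.

472


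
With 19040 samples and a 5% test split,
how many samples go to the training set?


Test set = 19040 * 5% = 952. Training set = 19040 - 952 = 18088.

18088


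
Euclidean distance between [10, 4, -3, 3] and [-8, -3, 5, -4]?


d = sqrt(sum of squared differences). (10--8)^2=324, (4--3)^2=49, (-3-5)^2=64, (3--4)^2=49. Sum = 486.

sqrt(486)


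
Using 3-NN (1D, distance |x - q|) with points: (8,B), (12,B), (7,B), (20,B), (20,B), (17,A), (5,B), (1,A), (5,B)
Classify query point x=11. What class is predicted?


Distances: |8-11|=3, |12-11|=1, |7-11|=4, |20-11|=9, |20-11|=9, |17-11|=6, |5-11|=6, |1-11|=10, |5-11|=6. 3 nearest: (12,B), (8,B), (7,B). Counts: {'B': 3}. Majority class: B.

B


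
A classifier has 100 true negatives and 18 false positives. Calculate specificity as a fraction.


Specificity = TN / (TN + FP) = 100 / 118 = 50/59.

50/59


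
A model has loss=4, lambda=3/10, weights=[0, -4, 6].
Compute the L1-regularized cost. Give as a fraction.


L1 norm = sum(|w|) = 10. J = 4 + 3/10 * 10 = 7.

7


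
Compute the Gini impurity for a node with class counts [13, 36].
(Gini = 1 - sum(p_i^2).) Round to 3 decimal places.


Total = 49. Proportions: 13/49, 36/49. sum(p_i^2) = 0.6102. Gini = 1 - 0.6102 = 0.3898, which rounds to 0.390.

0.390


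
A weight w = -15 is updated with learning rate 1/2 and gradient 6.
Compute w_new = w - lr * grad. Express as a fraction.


w_new = -15 - 1/2 * 6 = -15 - 3 = -18.

-18


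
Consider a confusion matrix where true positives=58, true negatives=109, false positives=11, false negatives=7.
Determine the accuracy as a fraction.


Accuracy = (TP + TN) / (TP + TN + FP + FN) = (58 + 109) / 185 = 167/185.

167/185


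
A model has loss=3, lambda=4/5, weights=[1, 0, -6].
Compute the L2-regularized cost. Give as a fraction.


L2 sq norm = sum(w^2) = 37. J = 3 + 4/5 * 37 = 163/5.

163/5


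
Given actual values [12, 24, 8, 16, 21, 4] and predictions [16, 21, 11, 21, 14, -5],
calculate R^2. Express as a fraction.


Mean(y) = 85/6. SS_res = 189. SS_tot = 1757/6. R^2 = 1 - 189/(1757/6) = 89/251.

89/251


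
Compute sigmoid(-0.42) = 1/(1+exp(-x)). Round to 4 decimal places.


sigma(-0.42) = 1/(1+e^(0.42)) = 1/(1+1.521962) = 1/2.521962 = 0.3965.

0.3965


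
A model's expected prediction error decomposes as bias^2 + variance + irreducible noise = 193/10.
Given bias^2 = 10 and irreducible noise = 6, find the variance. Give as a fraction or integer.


Total error = bias^2 + variance + irreducible noise. So variance = 193/10 - 10 - 6 = 33/10.

33/10


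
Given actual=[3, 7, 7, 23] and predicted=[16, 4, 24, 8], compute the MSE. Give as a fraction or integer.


MSE = (1/4) * ((3-16)^2=169 + (7-4)^2=9 + (7-24)^2=289 + (23-8)^2=225). Sum = 692. MSE = 173.

173


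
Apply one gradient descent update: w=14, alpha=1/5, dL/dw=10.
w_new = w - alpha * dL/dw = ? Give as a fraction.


w_new = 14 - 1/5 * 10 = 14 - 2 = 12.

12


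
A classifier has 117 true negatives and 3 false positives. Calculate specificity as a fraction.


Specificity = TN / (TN + FP) = 117 / 120 = 39/40.

39/40


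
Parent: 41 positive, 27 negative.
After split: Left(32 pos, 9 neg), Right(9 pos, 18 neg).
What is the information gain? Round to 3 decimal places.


H(parent) = 0.9692. H(left) = 0.7593, H(right) = 0.9183. Weighted = (41/68)*0.7593 + (27/68)*0.9183 = 0.8224. IG = 0.9692 - 0.8224 = 0.1468, which rounds to 0.147.

0.147


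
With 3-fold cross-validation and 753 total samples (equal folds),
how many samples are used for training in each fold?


Each validation fold has 753/3 = 251 samples. Training set = 753 - 251 = 502.

502


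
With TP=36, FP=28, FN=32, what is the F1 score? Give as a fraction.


Precision = 36/64 = 9/16. Recall = 36/68 = 9/17. F1 = 2*P*R/(P+R) = 6/11.

6/11


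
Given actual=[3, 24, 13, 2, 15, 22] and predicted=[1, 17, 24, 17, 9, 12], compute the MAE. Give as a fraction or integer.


MAE = (1/6) * (|3-1|=2 + |24-17|=7 + |13-24|=11 + |2-17|=15 + |15-9|=6 + |22-12|=10). Sum = 51. MAE = 17/2.

17/2


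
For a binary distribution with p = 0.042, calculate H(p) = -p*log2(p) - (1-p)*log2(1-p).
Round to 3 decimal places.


H = -0.042*log2(0.042) - 0.958*log2(0.958) = 0.251.

0.251


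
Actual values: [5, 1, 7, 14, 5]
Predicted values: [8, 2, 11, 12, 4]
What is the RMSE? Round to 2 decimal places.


MSE = 6.2000. RMSE = sqrt(6.2000) = 2.49.

2.49


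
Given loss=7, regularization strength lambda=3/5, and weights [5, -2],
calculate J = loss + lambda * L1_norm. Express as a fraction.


L1 norm = sum(|w|) = 7. J = 7 + 3/5 * 7 = 56/5.

56/5


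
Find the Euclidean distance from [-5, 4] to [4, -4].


d = sqrt(sum of squared differences). (-5-4)^2=81, (4--4)^2=64. Sum = 145.

sqrt(145)


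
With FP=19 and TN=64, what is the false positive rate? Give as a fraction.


FPR = FP / (FP + TN) = 19 / 83 = 19/83.

19/83


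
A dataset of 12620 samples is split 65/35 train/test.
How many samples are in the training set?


Test set = 12620 * 35% = 4417. Training set = 12620 - 4417 = 8203.

8203


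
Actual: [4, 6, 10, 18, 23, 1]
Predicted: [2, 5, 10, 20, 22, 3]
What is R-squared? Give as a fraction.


Mean(y) = 31/3. SS_res = 14. SS_tot = 1096/3. R^2 = 1 - 14/(1096/3) = 527/548.

527/548


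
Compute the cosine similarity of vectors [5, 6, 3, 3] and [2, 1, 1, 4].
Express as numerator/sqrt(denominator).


dot = 31. |a|^2 = 79, |b|^2 = 22. cos = 31/sqrt(1738).

31/sqrt(1738)


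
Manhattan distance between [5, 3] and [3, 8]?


d = sum of absolute differences: |5-3|=2 + |3-8|=5 = 7.

7


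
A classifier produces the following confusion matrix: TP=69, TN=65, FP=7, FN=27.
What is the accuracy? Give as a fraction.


Accuracy = (TP + TN) / (TP + TN + FP + FN) = (69 + 65) / 168 = 67/84.

67/84


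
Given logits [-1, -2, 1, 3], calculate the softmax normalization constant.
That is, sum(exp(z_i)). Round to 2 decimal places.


Denom = e^-1=0.3679 + e^-2=0.1353 + e^1=2.7183 + e^3=20.0855. Sum = 23.3070, which rounds to 23.31.

23.31


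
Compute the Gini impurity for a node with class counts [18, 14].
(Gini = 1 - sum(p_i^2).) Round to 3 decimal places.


Total = 32. Proportions: 18/32, 14/32. sum(p_i^2) = 0.5078. Gini = 1 - 0.5078 = 0.4922, which rounds to 0.492.

0.492


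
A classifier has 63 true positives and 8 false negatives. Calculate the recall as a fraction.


Recall = TP / (TP + FN) = 63 / 71 = 63/71.

63/71


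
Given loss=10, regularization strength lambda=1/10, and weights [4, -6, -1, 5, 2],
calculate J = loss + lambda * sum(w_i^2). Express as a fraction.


L2 sq norm = sum(w^2) = 82. J = 10 + 1/10 * 82 = 91/5.

91/5


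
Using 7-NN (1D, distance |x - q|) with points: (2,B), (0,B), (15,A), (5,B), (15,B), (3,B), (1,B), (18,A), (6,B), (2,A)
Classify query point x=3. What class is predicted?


Distances: |2-3|=1, |0-3|=3, |15-3|=12, |5-3|=2, |15-3|=12, |3-3|=0, |1-3|=2, |18-3|=15, |6-3|=3, |2-3|=1. 7 nearest: (3,B), (2,A), (2,B), (5,B), (1,B), (0,B), (6,B). Counts: {'B': 6, 'A': 1}. Majority class: B.

B


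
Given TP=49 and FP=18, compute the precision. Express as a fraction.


Precision = TP / (TP + FP) = 49 / 67 = 49/67.

49/67


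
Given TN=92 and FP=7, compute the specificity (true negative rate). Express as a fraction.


Specificity = TN / (TN + FP) = 92 / 99 = 92/99.

92/99


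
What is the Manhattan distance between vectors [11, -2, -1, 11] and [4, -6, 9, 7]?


d = sum of absolute differences: |11-4|=7 + |-2--6|=4 + |-1-9|=10 + |11-7|=4 = 25.

25


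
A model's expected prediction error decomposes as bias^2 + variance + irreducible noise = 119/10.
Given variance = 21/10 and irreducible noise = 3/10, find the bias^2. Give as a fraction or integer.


Total error = bias^2 + variance + irreducible noise. So bias^2 = 119/10 - 21/10 - 3/10 = 19/2.

19/2


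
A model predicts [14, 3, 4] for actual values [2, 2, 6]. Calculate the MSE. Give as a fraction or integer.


MSE = (1/3) * ((2-14)^2=144 + (2-3)^2=1 + (6-4)^2=4). Sum = 149. MSE = 149/3.

149/3


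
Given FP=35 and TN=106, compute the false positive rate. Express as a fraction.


FPR = FP / (FP + TN) = 35 / 141 = 35/141.

35/141


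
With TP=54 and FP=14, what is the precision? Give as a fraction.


Precision = TP / (TP + FP) = 54 / 68 = 27/34.

27/34


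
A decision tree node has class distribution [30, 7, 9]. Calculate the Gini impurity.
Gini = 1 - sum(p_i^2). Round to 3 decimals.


Total = 46. Proportions: 30/46, 7/46, 9/46. sum(p_i^2) = 0.4868. Gini = 1 - 0.4868 = 0.5132, which rounds to 0.513.

0.513


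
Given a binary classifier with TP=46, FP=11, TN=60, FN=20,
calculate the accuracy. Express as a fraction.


Accuracy = (TP + TN) / (TP + TN + FP + FN) = (46 + 60) / 137 = 106/137.

106/137


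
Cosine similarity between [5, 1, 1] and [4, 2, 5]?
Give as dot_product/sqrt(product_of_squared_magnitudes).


dot = 27. |a|^2 = 27, |b|^2 = 45. cos = 27/sqrt(1215).

27/sqrt(1215)


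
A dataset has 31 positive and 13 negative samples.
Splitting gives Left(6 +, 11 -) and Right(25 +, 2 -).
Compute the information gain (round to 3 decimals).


H(parent) = 0.8757. H(left) = 0.9367, H(right) = 0.3809. Weighted = (17/44)*0.9367 + (27/44)*0.3809 = 0.5956. IG = 0.8757 - 0.5956 = 0.2801, which rounds to 0.280.

0.280


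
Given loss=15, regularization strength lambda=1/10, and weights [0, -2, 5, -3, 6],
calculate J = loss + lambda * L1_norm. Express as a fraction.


L1 norm = sum(|w|) = 16. J = 15 + 1/10 * 16 = 83/5.

83/5


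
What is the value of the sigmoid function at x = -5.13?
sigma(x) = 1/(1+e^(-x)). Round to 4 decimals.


sigma(-5.13) = 1/(1+e^(5.13)) = 1/(1+169.017118) = 1/170.017118 = 0.0059.

0.0059


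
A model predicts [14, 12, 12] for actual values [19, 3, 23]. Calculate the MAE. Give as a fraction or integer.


MAE = (1/3) * (|19-14|=5 + |3-12|=9 + |23-12|=11). Sum = 25. MAE = 25/3.

25/3


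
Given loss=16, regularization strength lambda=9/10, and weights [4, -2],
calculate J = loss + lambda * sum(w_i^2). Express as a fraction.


L2 sq norm = sum(w^2) = 20. J = 16 + 9/10 * 20 = 34.

34


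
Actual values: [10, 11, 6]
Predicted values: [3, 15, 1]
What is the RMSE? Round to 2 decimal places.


MSE = 30.0000. RMSE = sqrt(30.0000) = 5.48.

5.48


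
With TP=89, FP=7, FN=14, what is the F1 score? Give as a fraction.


Precision = 89/96 = 89/96. Recall = 89/103 = 89/103. F1 = 2*P*R/(P+R) = 178/199.

178/199


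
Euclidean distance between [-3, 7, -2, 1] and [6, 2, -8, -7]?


d = sqrt(sum of squared differences). (-3-6)^2=81, (7-2)^2=25, (-2--8)^2=36, (1--7)^2=64. Sum = 206.

sqrt(206)


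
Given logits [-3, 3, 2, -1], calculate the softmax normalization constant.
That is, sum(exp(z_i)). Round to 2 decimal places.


Denom = e^-3=0.0498 + e^3=20.0855 + e^2=7.3891 + e^-1=0.3679. Sum = 27.8923, which rounds to 27.89.

27.89


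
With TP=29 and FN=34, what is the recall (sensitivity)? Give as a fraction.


Recall = TP / (TP + FN) = 29 / 63 = 29/63.

29/63


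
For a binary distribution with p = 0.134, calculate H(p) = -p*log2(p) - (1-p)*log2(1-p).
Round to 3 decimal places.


H = -0.134*log2(0.134) - 0.866*log2(0.866) = 0.568.

0.568


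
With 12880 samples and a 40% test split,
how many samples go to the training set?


Test set = 12880 * 40% = 5152. Training set = 12880 - 5152 = 7728.

7728


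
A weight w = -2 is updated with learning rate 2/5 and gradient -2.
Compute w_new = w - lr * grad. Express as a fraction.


w_new = -2 - 2/5 * -2 = -2 - -4/5 = -6/5.

-6/5


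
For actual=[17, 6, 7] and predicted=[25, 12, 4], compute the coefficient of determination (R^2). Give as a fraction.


Mean(y) = 10. SS_res = 109. SS_tot = 74. R^2 = 1 - 109/(74) = -35/74.

-35/74


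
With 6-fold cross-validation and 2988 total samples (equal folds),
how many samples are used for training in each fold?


Each validation fold has 2988/6 = 498 samples. Training set = 2988 - 498 = 2490.

2490


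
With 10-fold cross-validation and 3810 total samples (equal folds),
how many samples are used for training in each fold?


Each validation fold has 3810/10 = 381 samples. Training set = 3810 - 381 = 3429.

3429


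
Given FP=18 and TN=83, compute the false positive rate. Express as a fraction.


FPR = FP / (FP + TN) = 18 / 101 = 18/101.

18/101


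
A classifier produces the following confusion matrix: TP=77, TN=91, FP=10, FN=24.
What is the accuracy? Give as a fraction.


Accuracy = (TP + TN) / (TP + TN + FP + FN) = (77 + 91) / 202 = 84/101.

84/101


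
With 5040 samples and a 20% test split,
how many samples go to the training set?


Test set = 5040 * 20% = 1008. Training set = 5040 - 1008 = 4032.

4032


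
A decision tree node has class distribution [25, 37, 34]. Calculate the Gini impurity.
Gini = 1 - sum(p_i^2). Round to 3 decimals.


Total = 96. Proportions: 25/96, 37/96, 34/96. sum(p_i^2) = 0.3418. Gini = 1 - 0.3418 = 0.6582, which rounds to 0.658.

0.658


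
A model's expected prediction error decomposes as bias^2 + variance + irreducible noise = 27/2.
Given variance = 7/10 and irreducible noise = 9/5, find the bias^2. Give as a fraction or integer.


Total error = bias^2 + variance + irreducible noise. So bias^2 = 27/2 - 7/10 - 9/5 = 11.

11


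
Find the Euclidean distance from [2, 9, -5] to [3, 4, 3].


d = sqrt(sum of squared differences). (2-3)^2=1, (9-4)^2=25, (-5-3)^2=64. Sum = 90.

sqrt(90)


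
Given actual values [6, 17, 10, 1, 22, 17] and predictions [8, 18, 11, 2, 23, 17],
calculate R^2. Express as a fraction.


Mean(y) = 73/6. SS_res = 8. SS_tot = 1865/6. R^2 = 1 - 8/(1865/6) = 1817/1865.

1817/1865


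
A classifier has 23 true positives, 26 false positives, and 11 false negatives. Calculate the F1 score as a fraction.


Precision = 23/49 = 23/49. Recall = 23/34 = 23/34. F1 = 2*P*R/(P+R) = 46/83.

46/83


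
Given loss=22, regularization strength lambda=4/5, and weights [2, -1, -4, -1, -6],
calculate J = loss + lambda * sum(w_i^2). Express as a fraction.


L2 sq norm = sum(w^2) = 58. J = 22 + 4/5 * 58 = 342/5.

342/5


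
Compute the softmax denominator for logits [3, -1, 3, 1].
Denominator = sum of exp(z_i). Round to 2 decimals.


Denom = e^3=20.0855 + e^-1=0.3679 + e^3=20.0855 + e^1=2.7183. Sum = 43.2572, which rounds to 43.26.

43.26


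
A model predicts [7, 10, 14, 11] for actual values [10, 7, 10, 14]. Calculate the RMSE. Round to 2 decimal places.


MSE = 10.7500. RMSE = sqrt(10.7500) = 3.28.

3.28


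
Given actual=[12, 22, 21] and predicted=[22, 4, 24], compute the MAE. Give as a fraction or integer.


MAE = (1/3) * (|12-22|=10 + |22-4|=18 + |21-24|=3). Sum = 31. MAE = 31/3.

31/3


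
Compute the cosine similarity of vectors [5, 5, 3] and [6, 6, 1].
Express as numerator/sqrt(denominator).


dot = 63. |a|^2 = 59, |b|^2 = 73. cos = 63/sqrt(4307).

63/sqrt(4307)


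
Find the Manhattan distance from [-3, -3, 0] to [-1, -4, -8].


d = sum of absolute differences: |-3--1|=2 + |-3--4|=1 + |0--8|=8 = 11.

11


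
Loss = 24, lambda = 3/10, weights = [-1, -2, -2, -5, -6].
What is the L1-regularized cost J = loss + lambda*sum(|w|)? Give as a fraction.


L1 norm = sum(|w|) = 16. J = 24 + 3/10 * 16 = 144/5.

144/5


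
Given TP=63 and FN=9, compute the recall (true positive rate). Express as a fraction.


Recall = TP / (TP + FN) = 63 / 72 = 7/8.

7/8


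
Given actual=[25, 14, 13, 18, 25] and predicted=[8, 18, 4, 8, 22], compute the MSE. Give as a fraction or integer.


MSE = (1/5) * ((25-8)^2=289 + (14-18)^2=16 + (13-4)^2=81 + (18-8)^2=100 + (25-22)^2=9). Sum = 495. MSE = 99.

99


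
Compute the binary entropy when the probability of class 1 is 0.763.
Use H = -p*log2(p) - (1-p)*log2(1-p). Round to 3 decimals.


H = -0.763*log2(0.763) - 0.237*log2(0.237) = 0.790.

0.790


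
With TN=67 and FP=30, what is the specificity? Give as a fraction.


Specificity = TN / (TN + FP) = 67 / 97 = 67/97.

67/97


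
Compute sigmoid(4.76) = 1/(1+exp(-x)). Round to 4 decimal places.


sigma(4.76) = 1/(1+e^(-4.76)) = 1/(1+0.008566) = 1/1.008566 = 0.9915.

0.9915


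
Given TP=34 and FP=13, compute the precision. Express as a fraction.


Precision = TP / (TP + FP) = 34 / 47 = 34/47.

34/47


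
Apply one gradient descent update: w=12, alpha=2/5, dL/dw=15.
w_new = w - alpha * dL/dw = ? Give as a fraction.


w_new = 12 - 2/5 * 15 = 12 - 6 = 6.

6


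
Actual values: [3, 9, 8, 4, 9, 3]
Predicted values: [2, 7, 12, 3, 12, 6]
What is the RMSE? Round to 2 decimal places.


MSE = 6.6667. RMSE = sqrt(6.6667) = 2.58.

2.58


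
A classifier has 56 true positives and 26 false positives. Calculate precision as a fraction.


Precision = TP / (TP + FP) = 56 / 82 = 28/41.

28/41


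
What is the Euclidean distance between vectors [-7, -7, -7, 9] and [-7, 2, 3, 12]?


d = sqrt(sum of squared differences). (-7--7)^2=0, (-7-2)^2=81, (-7-3)^2=100, (9-12)^2=9. Sum = 190.

sqrt(190)


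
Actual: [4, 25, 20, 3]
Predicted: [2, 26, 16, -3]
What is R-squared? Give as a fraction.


Mean(y) = 13. SS_res = 57. SS_tot = 374. R^2 = 1 - 57/(374) = 317/374.

317/374


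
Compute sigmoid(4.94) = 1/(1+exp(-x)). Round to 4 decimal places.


sigma(4.94) = 1/(1+e^(-4.94)) = 1/(1+0.007155) = 1/1.007155 = 0.9929.

0.9929


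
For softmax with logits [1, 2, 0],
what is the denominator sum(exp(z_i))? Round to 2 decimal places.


Denom = e^1=2.7183 + e^2=7.3891 + e^0=1.0000. Sum = 11.1074, which rounds to 11.11.

11.11


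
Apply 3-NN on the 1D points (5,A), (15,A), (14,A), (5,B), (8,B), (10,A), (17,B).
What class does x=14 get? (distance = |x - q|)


Distances: |5-14|=9, |15-14|=1, |14-14|=0, |5-14|=9, |8-14|=6, |10-14|=4, |17-14|=3. 3 nearest: (14,A), (15,A), (17,B). Counts: {'A': 2, 'B': 1}. Majority class: A.

A


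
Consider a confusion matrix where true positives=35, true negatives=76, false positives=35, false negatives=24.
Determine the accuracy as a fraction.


Accuracy = (TP + TN) / (TP + TN + FP + FN) = (35 + 76) / 170 = 111/170.

111/170


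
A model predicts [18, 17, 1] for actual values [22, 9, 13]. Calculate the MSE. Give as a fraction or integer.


MSE = (1/3) * ((22-18)^2=16 + (9-17)^2=64 + (13-1)^2=144). Sum = 224. MSE = 224/3.

224/3


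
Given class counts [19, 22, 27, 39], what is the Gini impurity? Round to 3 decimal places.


Total = 107. Proportions: 19/107, 22/107, 27/107, 39/107. sum(p_i^2) = 0.2703. Gini = 1 - 0.2703 = 0.7297, which rounds to 0.730.

0.730


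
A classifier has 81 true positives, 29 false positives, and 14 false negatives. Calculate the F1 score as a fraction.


Precision = 81/110 = 81/110. Recall = 81/95 = 81/95. F1 = 2*P*R/(P+R) = 162/205.

162/205


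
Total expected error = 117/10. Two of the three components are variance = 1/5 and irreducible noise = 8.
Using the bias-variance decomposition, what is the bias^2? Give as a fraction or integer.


Total error = bias^2 + variance + irreducible noise. So bias^2 = 117/10 - 1/5 - 8 = 7/2.

7/2


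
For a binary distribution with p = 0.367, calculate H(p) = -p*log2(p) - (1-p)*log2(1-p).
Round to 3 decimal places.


H = -0.367*log2(0.367) - 0.633*log2(0.633) = 0.948.

0.948


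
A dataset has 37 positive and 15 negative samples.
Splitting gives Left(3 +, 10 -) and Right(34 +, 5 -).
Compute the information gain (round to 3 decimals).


H(parent) = 0.8667. H(left) = 0.7793, H(right) = 0.5525. Weighted = (13/52)*0.7793 + (39/52)*0.5525 = 0.6092. IG = 0.8667 - 0.6092 = 0.2575, which rounds to 0.258.

0.258


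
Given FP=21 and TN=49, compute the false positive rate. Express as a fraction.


FPR = FP / (FP + TN) = 21 / 70 = 3/10.

3/10


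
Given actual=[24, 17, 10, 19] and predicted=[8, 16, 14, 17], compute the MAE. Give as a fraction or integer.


MAE = (1/4) * (|24-8|=16 + |17-16|=1 + |10-14|=4 + |19-17|=2). Sum = 23. MAE = 23/4.

23/4


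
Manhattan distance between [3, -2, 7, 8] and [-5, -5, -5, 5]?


d = sum of absolute differences: |3--5|=8 + |-2--5|=3 + |7--5|=12 + |8-5|=3 = 26.

26


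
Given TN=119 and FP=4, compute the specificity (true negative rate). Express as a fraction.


Specificity = TN / (TN + FP) = 119 / 123 = 119/123.

119/123


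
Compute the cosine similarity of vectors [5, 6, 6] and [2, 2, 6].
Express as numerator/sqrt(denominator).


dot = 58. |a|^2 = 97, |b|^2 = 44. cos = 58/sqrt(4268).

58/sqrt(4268)


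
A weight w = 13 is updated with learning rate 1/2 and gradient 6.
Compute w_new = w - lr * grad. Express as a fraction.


w_new = 13 - 1/2 * 6 = 13 - 3 = 10.

10


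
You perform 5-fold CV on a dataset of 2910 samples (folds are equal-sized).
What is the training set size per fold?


Each validation fold has 2910/5 = 582 samples. Training set = 2910 - 582 = 2328.

2328


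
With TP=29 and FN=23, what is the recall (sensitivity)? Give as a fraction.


Recall = TP / (TP + FN) = 29 / 52 = 29/52.

29/52


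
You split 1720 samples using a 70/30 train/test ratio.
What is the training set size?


Test set = 1720 * 30% = 516. Training set = 1720 - 516 = 1204.

1204


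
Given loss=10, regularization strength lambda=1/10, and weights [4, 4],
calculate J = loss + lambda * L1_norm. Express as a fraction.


L1 norm = sum(|w|) = 8. J = 10 + 1/10 * 8 = 54/5.

54/5


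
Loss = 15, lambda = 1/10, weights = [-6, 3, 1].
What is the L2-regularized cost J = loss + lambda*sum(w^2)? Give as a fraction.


L2 sq norm = sum(w^2) = 46. J = 15 + 1/10 * 46 = 98/5.

98/5


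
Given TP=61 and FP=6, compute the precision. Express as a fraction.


Precision = TP / (TP + FP) = 61 / 67 = 61/67.

61/67


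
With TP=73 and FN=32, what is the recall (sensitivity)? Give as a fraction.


Recall = TP / (TP + FN) = 73 / 105 = 73/105.

73/105


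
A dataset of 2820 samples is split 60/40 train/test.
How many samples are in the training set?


Test set = 2820 * 40% = 1128. Training set = 2820 - 1128 = 1692.

1692


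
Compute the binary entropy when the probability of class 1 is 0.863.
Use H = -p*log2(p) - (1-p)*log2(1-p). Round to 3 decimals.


H = -0.863*log2(0.863) - 0.137*log2(0.137) = 0.576.

0.576


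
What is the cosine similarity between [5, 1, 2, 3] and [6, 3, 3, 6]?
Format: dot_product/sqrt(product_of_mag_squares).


dot = 57. |a|^2 = 39, |b|^2 = 90. cos = 57/sqrt(3510).

57/sqrt(3510)


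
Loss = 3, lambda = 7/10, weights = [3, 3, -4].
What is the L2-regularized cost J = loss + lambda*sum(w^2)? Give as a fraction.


L2 sq norm = sum(w^2) = 34. J = 3 + 7/10 * 34 = 134/5.

134/5


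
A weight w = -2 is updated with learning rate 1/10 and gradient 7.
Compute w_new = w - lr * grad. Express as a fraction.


w_new = -2 - 1/10 * 7 = -2 - 7/10 = -27/10.

-27/10


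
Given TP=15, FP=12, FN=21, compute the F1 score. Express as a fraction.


Precision = 15/27 = 5/9. Recall = 15/36 = 5/12. F1 = 2*P*R/(P+R) = 10/21.

10/21


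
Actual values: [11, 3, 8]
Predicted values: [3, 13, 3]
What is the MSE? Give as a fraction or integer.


MSE = (1/3) * ((11-3)^2=64 + (3-13)^2=100 + (8-3)^2=25). Sum = 189. MSE = 63.

63


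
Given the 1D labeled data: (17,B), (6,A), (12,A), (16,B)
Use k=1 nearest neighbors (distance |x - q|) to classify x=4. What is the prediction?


Distances: |17-4|=13, |6-4|=2, |12-4|=8, |16-4|=12. 1 nearest: (6,A). Counts: {'A': 1}. Majority class: A.

A


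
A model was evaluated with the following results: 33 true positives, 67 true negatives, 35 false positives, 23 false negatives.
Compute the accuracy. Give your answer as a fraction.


Accuracy = (TP + TN) / (TP + TN + FP + FN) = (33 + 67) / 158 = 50/79.

50/79


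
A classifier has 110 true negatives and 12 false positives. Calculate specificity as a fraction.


Specificity = TN / (TN + FP) = 110 / 122 = 55/61.

55/61


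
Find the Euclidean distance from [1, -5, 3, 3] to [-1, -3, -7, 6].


d = sqrt(sum of squared differences). (1--1)^2=4, (-5--3)^2=4, (3--7)^2=100, (3-6)^2=9. Sum = 117.

sqrt(117)


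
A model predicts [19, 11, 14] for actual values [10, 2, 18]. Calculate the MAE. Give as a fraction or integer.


MAE = (1/3) * (|10-19|=9 + |2-11|=9 + |18-14|=4). Sum = 22. MAE = 22/3.

22/3


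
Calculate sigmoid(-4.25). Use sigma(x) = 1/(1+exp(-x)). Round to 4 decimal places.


sigma(-4.25) = 1/(1+e^(4.25)) = 1/(1+70.105412) = 1/71.105412 = 0.0141.

0.0141


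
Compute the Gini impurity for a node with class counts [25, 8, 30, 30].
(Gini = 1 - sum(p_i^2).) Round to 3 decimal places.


Total = 93. Proportions: 25/93, 8/93, 30/93, 30/93. sum(p_i^2) = 0.2878. Gini = 1 - 0.2878 = 0.7122, which rounds to 0.712.

0.712


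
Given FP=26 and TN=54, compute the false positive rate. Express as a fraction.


FPR = FP / (FP + TN) = 26 / 80 = 13/40.

13/40


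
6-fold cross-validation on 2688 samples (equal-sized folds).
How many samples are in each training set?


Each validation fold has 2688/6 = 448 samples. Training set = 2688 - 448 = 2240.

2240


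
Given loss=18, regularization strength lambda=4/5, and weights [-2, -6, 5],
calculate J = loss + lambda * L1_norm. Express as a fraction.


L1 norm = sum(|w|) = 13. J = 18 + 4/5 * 13 = 142/5.

142/5


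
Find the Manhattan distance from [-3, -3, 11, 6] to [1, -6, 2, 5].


d = sum of absolute differences: |-3-1|=4 + |-3--6|=3 + |11-2|=9 + |6-5|=1 = 17.

17


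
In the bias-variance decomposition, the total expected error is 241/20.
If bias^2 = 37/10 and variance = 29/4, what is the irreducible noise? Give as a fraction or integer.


Total error = bias^2 + variance + irreducible noise. So irreducible noise = 241/20 - 37/10 - 29/4 = 11/10.

11/10


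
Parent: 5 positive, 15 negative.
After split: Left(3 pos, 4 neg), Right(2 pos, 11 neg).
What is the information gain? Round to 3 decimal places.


H(parent) = 0.8113. H(left) = 0.9852, H(right) = 0.6194. Weighted = (7/20)*0.9852 + (13/20)*0.6194 = 0.7474. IG = 0.8113 - 0.7474 = 0.0639, which rounds to 0.064.

0.064


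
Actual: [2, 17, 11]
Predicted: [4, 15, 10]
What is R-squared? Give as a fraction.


Mean(y) = 10. SS_res = 9. SS_tot = 114. R^2 = 1 - 9/(114) = 35/38.

35/38


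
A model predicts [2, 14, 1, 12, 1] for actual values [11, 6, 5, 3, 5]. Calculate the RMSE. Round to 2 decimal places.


MSE = 51.6000. RMSE = sqrt(51.6000) = 7.18.

7.18


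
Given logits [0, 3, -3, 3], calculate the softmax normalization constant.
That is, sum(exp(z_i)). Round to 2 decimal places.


Denom = e^0=1.0000 + e^3=20.0855 + e^-3=0.0498 + e^3=20.0855. Sum = 41.2208, which rounds to 41.22.

41.22


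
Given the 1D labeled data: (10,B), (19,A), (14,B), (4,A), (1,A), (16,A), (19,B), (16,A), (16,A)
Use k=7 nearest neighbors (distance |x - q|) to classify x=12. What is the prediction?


Distances: |10-12|=2, |19-12|=7, |14-12|=2, |4-12|=8, |1-12|=11, |16-12|=4, |19-12|=7, |16-12|=4, |16-12|=4. 7 nearest: (10,B), (14,B), (16,A), (16,A), (16,A), (19,A), (19,B). Counts: {'B': 3, 'A': 4}. Majority class: A.

A


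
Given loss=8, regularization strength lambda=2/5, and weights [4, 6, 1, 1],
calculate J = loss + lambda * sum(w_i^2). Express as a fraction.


L2 sq norm = sum(w^2) = 54. J = 8 + 2/5 * 54 = 148/5.

148/5


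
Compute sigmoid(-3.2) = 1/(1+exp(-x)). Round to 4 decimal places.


sigma(-3.2) = 1/(1+e^(3.2)) = 1/(1+24.532530) = 1/25.532530 = 0.0392.

0.0392


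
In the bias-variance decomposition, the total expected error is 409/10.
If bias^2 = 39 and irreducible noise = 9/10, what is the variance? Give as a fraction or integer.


Total error = bias^2 + variance + irreducible noise. So variance = 409/10 - 39 - 9/10 = 1.

1


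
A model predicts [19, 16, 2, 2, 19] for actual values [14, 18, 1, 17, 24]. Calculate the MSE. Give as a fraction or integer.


MSE = (1/5) * ((14-19)^2=25 + (18-16)^2=4 + (1-2)^2=1 + (17-2)^2=225 + (24-19)^2=25). Sum = 280. MSE = 56.

56


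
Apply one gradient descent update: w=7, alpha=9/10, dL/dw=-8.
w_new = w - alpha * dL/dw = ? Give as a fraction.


w_new = 7 - 9/10 * -8 = 7 - -36/5 = 71/5.

71/5


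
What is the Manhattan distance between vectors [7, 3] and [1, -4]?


d = sum of absolute differences: |7-1|=6 + |3--4|=7 = 13.

13


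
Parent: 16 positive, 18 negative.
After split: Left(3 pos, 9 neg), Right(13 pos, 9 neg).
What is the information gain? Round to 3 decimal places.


H(parent) = 0.9975. H(left) = 0.8113, H(right) = 0.9760. Weighted = (12/34)*0.8113 + (22/34)*0.9760 = 0.9179. IG = 0.9975 - 0.9179 = 0.0796, which rounds to 0.080.

0.080


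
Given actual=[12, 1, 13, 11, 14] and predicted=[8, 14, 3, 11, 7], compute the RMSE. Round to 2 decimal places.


MSE = 66.8000. RMSE = sqrt(66.8000) = 8.17.

8.17


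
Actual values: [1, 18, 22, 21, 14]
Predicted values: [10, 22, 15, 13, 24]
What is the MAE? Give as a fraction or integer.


MAE = (1/5) * (|1-10|=9 + |18-22|=4 + |22-15|=7 + |21-13|=8 + |14-24|=10). Sum = 38. MAE = 38/5.

38/5


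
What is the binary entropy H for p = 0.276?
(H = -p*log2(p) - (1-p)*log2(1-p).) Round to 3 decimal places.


H = -0.276*log2(0.276) - 0.724*log2(0.724) = 0.850.

0.850


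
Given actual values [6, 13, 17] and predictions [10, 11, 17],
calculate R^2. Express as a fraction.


Mean(y) = 12. SS_res = 20. SS_tot = 62. R^2 = 1 - 20/(62) = 21/31.

21/31


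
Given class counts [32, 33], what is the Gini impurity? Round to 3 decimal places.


Total = 65. Proportions: 32/65, 33/65. sum(p_i^2) = 0.5001. Gini = 1 - 0.5001 = 0.4999, which rounds to 0.500.

0.500


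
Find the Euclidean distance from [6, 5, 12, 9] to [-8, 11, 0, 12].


d = sqrt(sum of squared differences). (6--8)^2=196, (5-11)^2=36, (12-0)^2=144, (9-12)^2=9. Sum = 385.

sqrt(385)


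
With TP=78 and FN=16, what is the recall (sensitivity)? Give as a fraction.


Recall = TP / (TP + FN) = 78 / 94 = 39/47.

39/47


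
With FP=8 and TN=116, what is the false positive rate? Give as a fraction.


FPR = FP / (FP + TN) = 8 / 124 = 2/31.

2/31


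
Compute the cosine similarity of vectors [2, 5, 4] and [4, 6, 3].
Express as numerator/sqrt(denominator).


dot = 50. |a|^2 = 45, |b|^2 = 61. cos = 50/sqrt(2745).

50/sqrt(2745)


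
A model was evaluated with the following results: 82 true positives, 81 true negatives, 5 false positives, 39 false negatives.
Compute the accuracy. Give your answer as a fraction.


Accuracy = (TP + TN) / (TP + TN + FP + FN) = (82 + 81) / 207 = 163/207.

163/207


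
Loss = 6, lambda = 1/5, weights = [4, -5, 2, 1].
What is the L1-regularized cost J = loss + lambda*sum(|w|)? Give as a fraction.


L1 norm = sum(|w|) = 12. J = 6 + 1/5 * 12 = 42/5.

42/5
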